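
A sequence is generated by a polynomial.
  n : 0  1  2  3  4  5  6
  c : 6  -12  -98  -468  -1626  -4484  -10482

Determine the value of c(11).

Δ: -18, -86, -370, -1158, -2858, -5998
Δ²: -68, -284, -788, -1700, -3140
Δ³: -216, -504, -912, -1440
Δ⁴: -288, -408, -528
Δ⁵: -120, -120
The fifth differences are constant (-120).
-528 − 120 = -648;  -1440 − 648 = -2088;  -3140 − 2088 = -5228;  -5998 − 5228 = -11226;  -10482 − 11226 = -21708
-648 − 120 = -768;  -2088 − 768 = -2856;  -5228 − 2856 = -8084;  -11226 − 8084 = -19310;  -21708 − 19310 = -41018
-768 − 120 = -888;  -2856 − 888 = -3744;  -8084 − 3744 = -11828;  -19310 − 11828 = -31138;  -41018 − 31138 = -72156
-888 − 120 = -1008;  -3744 − 1008 = -4752;  -11828 − 4752 = -16580;  -31138 − 16580 = -47718;  -72156 − 47718 = -119874
-1008 − 120 = -1128;  -4752 − 1128 = -5880;  -16580 − 5880 = -22460;  -47718 − 22460 = -70178;  -119874 − 70178 = -190052

-190052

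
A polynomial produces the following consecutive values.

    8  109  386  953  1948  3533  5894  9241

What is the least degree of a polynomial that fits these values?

4

D1: 101, 277, 567, 995, 1585, 2361, 3347
D2: 176, 290, 428, 590, 776, 986
D3: 114, 138, 162, 186, 210
D4: 24, 24, 24, 24
The fourth differences are constant, so the polynomial has degree 4.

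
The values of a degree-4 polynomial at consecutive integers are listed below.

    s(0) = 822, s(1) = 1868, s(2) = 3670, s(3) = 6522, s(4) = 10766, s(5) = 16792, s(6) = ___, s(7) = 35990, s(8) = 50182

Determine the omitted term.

25038

Using the first 6 terms:
First differences: 1046, 1802, 2852, 4244, 6026
Second differences: 756, 1050, 1392, 1782
Third differences: 294, 342, 390
Fourth differences: 48, 48
Constant fourth difference = 48.
Extend forward: 390 + 48 = 438;  1782 + 438 = 2220;  6026 + 2220 = 8246;  16792 + 8246 = 25038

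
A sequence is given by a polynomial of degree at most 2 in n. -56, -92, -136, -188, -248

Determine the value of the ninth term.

-568

Δ: -36 , -44 , -52 , -60
Δ²: -8 , -8 , -8
Constant second difference = -8, so extend:
-60 − 8 = -68;  -248 − 68 = -316
-68 − 8 = -76;  -316 − 76 = -392
-76 − 8 = -84;  -392 − 84 = -476
-84 − 8 = -92;  -476 − 92 = -568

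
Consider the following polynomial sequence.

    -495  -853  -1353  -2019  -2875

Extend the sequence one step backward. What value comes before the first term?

-255

First differences: -358  -500  -666  -856
Second differences: -142  -166  -190
Third differences: -24  -24
The third differences are constant at -24.
Work back: -142 + 24 = -118;  -358 + 118 = -240;  -495 + 240 = -255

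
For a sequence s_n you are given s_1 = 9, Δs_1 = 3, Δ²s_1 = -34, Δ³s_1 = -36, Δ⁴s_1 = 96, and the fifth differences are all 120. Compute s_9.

10505

Build the table forward from the leading diagonal:
D5: 120, 120, 120, 120, 120, 120, 120, 120, 120
D4: 96, 216, 336, 456, 576, 696, 816, 936, 1056
D3: -36, 60, 276, 612, 1068, 1644, 2340, 3156, 4092
D2: -34, -70, -10, 266, 878, 1946, 3590, 5930, 9086
D1: 3, -31, -101, -111, 155, 1033, 2979, 6569, 12499
s: 9, 12, -19, -120, -231, -76, 957, 3936, 10505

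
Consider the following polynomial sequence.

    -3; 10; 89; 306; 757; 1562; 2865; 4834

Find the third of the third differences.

120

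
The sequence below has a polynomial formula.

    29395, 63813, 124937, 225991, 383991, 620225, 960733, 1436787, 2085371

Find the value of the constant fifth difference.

Δ: 34418, 61124, 101054, 158000, 236234, 340508, 476054, 648584
Δ²: 26706, 39930, 56946, 78234, 104274, 135546, 172530
Δ³: 13224, 17016, 21288, 26040, 31272, 36984
Δ⁴: 3792, 4272, 4752, 5232, 5712
Δ⁵: 480, 480, 480, 480

480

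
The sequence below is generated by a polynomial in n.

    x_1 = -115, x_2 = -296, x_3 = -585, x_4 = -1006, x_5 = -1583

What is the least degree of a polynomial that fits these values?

3

-181, -289, -421, -577
-108, -132, -156
-24, -24
The third differences are constant, so the polynomial has degree 3.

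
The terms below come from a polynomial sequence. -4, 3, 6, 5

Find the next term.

0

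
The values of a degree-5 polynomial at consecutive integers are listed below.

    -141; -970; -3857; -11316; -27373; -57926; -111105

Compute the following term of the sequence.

-197632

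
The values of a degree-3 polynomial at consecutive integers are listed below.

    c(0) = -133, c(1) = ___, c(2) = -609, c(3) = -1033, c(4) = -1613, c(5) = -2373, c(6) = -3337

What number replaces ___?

Using the last 5 terms:
D1: -424  -580  -760  -964
D2: -156  -180  -204
D3: -24  -24
Constant third difference = -24.
Extend backward: -156 + 24 = -132;  -424 + 132 = -292;  -609 + 292 = -317

-317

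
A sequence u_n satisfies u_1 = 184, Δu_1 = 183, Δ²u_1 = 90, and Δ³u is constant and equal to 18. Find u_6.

2179

Build the table forward from the leading diagonal:
D3: 18  18  18  18  18  18
D2: 90  108  126  144  162  180
D1: 183  273  381  507  651  813
u: 184  367  640  1021  1528  2179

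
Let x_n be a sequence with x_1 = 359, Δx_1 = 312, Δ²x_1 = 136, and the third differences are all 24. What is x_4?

1727

Build the table forward from the leading diagonal:
Third differences: 24, 24, 24, 24
Second differences: 136, 160, 184, 208
First differences: 312, 448, 608, 792
x: 359, 671, 1119, 1727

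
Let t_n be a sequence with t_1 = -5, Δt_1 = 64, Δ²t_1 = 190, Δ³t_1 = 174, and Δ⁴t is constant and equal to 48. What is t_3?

313

Build the table forward from the leading diagonal:
D4: 48  48  48
D3: 174  222  270
D2: 190  364  586
D1: 64  254  618
t: -5  59  313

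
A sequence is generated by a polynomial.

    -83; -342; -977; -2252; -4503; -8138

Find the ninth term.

-259  -635  -1275  -2251  -3635
-376  -640  -976  -1384
-264  -336  -408
-72  -72
Constant fourth difference = -72, so extend:
-408 − 72 = -480;  -1384 − 480 = -1864;  -3635 − 1864 = -5499;  -8138 − 5499 = -13637
-480 − 72 = -552;  -1864 − 552 = -2416;  -5499 − 2416 = -7915;  -13637 − 7915 = -21552
-552 − 72 = -624;  -2416 − 624 = -3040;  -7915 − 3040 = -10955;  -21552 − 10955 = -32507

-32507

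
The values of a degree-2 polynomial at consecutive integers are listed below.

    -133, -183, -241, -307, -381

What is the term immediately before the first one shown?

-91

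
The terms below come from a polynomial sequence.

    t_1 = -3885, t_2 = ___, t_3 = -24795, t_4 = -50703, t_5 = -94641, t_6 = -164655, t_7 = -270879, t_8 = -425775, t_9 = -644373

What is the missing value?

-10719

Using the last 7 terms:
-25908  -43938  -70014  -106224  -154896  -218598
-18030  -26076  -36210  -48672  -63702
-8046  -10134  -12462  -15030
-2088  -2328  -2568
-240  -240
Constant fifth difference = -240.
Extend backward: -2088 + 240 = -1848;  -8046 + 1848 = -6198;  -18030 + 6198 = -11832;  -25908 + 11832 = -14076;  -24795 + 14076 = -10719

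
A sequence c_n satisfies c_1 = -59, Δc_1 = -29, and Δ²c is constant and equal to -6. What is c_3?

Build the table forward from the leading diagonal:
Second differences: -6  -6  -6
First differences: -29  -35  -41
c: -59  -88  -123

-123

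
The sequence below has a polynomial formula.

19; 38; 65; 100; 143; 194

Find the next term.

253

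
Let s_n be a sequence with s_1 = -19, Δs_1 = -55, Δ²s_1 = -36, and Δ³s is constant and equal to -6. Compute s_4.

Build the table forward from the leading diagonal:
Third differences: -6  -6  -6  -6
Second differences: -36  -42  -48  -54
First differences: -55  -91  -133  -181
s: -19  -74  -165  -298

-298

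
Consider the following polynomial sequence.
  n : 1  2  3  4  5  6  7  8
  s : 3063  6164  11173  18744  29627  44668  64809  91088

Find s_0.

1312

Δ: 3101  5009  7571  10883  15041  20141  26279
Δ²: 1908  2562  3312  4158  5100  6138
Δ³: 654  750  846  942  1038
Δ⁴: 96  96  96  96
The fourth differences are constant at 96.
Work back: 654 − 96 = 558;  1908 − 558 = 1350;  3101 − 1350 = 1751;  3063 − 1751 = 1312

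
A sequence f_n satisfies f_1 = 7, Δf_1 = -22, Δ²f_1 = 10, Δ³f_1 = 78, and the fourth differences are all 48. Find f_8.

Build the table forward from the leading diagonal:
Δ⁴: 48, 48, 48, 48, 48, 48, 48, 48
Δ³: 78, 126, 174, 222, 270, 318, 366, 414
Δ²: 10, 88, 214, 388, 610, 880, 1198, 1564
Δ: -22, -12, 76, 290, 678, 1288, 2168, 3366
f: 7, -15, -27, 49, 339, 1017, 2305, 4473

4473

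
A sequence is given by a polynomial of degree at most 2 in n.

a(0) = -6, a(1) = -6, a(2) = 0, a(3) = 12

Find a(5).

54

0, 6, 12
6, 6
Second differences constant at 6.
12 + 6 = 18;  12 + 18 = 30
18 + 6 = 24;  30 + 24 = 54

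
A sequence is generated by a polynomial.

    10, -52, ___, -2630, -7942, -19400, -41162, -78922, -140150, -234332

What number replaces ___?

Using the last 7 terms:
Δ: -5312  -11458  -21762  -37760  -61228  -94182
Δ²: -6146  -10304  -15998  -23468  -32954
Δ³: -4158  -5694  -7470  -9486
Δ⁴: -1536  -1776  -2016
Δ⁵: -240  -240
Constant fifth difference = -240.
Extend backward: -1536 + 240 = -1296;  -4158 + 1296 = -2862;  -6146 + 2862 = -3284;  -5312 + 3284 = -2028;  -2630 + 2028 = -602

-602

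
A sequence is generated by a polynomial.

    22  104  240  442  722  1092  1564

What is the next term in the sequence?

2150

Δ: 82  136  202  280  370  472
Δ²: 54  66  78  90  102
Δ³: 12  12  12  12
The third differences are constant (12).
102 + 12 = 114;  472 + 114 = 586;  1564 + 586 = 2150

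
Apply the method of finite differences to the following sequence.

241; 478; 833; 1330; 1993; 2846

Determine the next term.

3913

Δ: 237, 355, 497, 663, 853
Δ²: 118, 142, 166, 190
Δ³: 24, 24, 24
Constant third difference = 24, so extend:
190 + 24 = 214;  853 + 214 = 1067;  2846 + 1067 = 3913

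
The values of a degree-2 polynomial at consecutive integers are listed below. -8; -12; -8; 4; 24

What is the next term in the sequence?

Δ: -4 , 4 , 12 , 20
Δ²: 8 , 8 , 8
The second differences are constant (8).
20 + 8 = 28;  24 + 28 = 52

52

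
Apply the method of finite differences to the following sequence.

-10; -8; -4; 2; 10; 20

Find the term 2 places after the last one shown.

D1: 2, 4, 6, 8, 10
D2: 2, 2, 2, 2
Constant second difference = 2, so extend:
10 + 2 = 12;  20 + 12 = 32
12 + 2 = 14;  32 + 14 = 46

46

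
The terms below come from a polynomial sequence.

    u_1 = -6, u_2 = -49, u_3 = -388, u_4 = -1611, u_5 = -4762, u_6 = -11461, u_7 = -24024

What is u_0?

-43, -339, -1223, -3151, -6699, -12563
-296, -884, -1928, -3548, -5864
-588, -1044, -1620, -2316
-456, -576, -696
-120, -120
The fifth differences are constant at -120.
Work back: -456 + 120 = -336;  -588 + 336 = -252;  -296 + 252 = -44;  -43 + 44 = 1;  -6 − 1 = -7

-7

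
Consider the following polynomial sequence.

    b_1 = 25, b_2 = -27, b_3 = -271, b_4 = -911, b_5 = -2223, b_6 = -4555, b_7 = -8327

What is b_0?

17

First differences: -52, -244, -640, -1312, -2332, -3772
Second differences: -192, -396, -672, -1020, -1440
Third differences: -204, -276, -348, -420
Fourth differences: -72, -72, -72
The fourth differences are constant at -72.
Work back: -204 + 72 = -132;  -192 + 132 = -60;  -52 + 60 = 8;  25 − 8 = 17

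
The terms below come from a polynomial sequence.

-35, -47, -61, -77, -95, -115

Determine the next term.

Δ: -12, -14, -16, -18, -20
Δ²: -2, -2, -2, -2
The second differences are constant (-2).
-20 − 2 = -22;  -115 − 22 = -137

-137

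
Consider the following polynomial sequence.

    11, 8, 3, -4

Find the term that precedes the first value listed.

12

First differences: -3  -5  -7
Second differences: -2  -2
The second differences are constant at -2.
Work back: -3 + 2 = -1;  11 + 1 = 12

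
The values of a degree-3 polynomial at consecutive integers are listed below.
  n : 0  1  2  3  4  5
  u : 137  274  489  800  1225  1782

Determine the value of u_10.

7177

First differences: 137, 215, 311, 425, 557
Second differences: 78, 96, 114, 132
Third differences: 18, 18, 18
The third differences are constant (18).
132 + 18 = 150;  557 + 150 = 707;  1782 + 707 = 2489
150 + 18 = 168;  707 + 168 = 875;  2489 + 875 = 3364
168 + 18 = 186;  875 + 186 = 1061;  3364 + 1061 = 4425
186 + 18 = 204;  1061 + 204 = 1265;  4425 + 1265 = 5690
204 + 18 = 222;  1265 + 222 = 1487;  5690 + 1487 = 7177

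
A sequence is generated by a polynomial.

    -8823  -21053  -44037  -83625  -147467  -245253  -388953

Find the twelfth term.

Δ: -12230 , -22984 , -39588 , -63842 , -97786 , -143700
Δ²: -10754 , -16604 , -24254 , -33944 , -45914
Δ³: -5850 , -7650 , -9690 , -11970
Δ⁴: -1800 , -2040 , -2280
Δ⁵: -240 , -240
The fifth differences are constant (-240).
-2280 − 240 = -2520;  -11970 − 2520 = -14490;  -45914 − 14490 = -60404;  -143700 − 60404 = -204104;  -388953 − 204104 = -593057
-2520 − 240 = -2760;  -14490 − 2760 = -17250;  -60404 − 17250 = -77654;  -204104 − 77654 = -281758;  -593057 − 281758 = -874815
-2760 − 240 = -3000;  -17250 − 3000 = -20250;  -77654 − 20250 = -97904;  -281758 − 97904 = -379662;  -874815 − 379662 = -1254477
-3000 − 240 = -3240;  -20250 − 3240 = -23490;  -97904 − 23490 = -121394;  -379662 − 121394 = -501056;  -1254477 − 501056 = -1755533
-3240 − 240 = -3480;  -23490 − 3480 = -26970;  -121394 − 26970 = -148364;  -501056 − 148364 = -649420;  -1755533 − 649420 = -2404953

-2404953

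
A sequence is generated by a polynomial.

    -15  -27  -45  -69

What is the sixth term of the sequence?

-135

First differences: -12  -18  -24
Second differences: -6  -6
The second differences are constant (-6).
-24 − 6 = -30;  -69 − 30 = -99
-30 − 6 = -36;  -99 − 36 = -135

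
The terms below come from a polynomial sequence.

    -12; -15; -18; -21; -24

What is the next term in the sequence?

-27

Δ: -3, -3, -3, -3
Constant first difference = -3, so extend:
-24 − 3 = -27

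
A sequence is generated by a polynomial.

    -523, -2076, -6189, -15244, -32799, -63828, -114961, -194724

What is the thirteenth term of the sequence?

-1484359

Δ: -1553, -4113, -9055, -17555, -31029, -51133, -79763
Δ²: -2560, -4942, -8500, -13474, -20104, -28630
Δ³: -2382, -3558, -4974, -6630, -8526
Δ⁴: -1176, -1416, -1656, -1896
Δ⁵: -240, -240, -240
Fifth differences constant at -240.
-1896 − 240 = -2136;  -8526 − 2136 = -10662;  -28630 − 10662 = -39292;  -79763 − 39292 = -119055;  -194724 − 119055 = -313779
-2136 − 240 = -2376;  -10662 − 2376 = -13038;  -39292 − 13038 = -52330;  -119055 − 52330 = -171385;  -313779 − 171385 = -485164
-2376 − 240 = -2616;  -13038 − 2616 = -15654;  -52330 − 15654 = -67984;  -171385 − 67984 = -239369;  -485164 − 239369 = -724533
-2616 − 240 = -2856;  -15654 − 2856 = -18510;  -67984 − 18510 = -86494;  -239369 − 86494 = -325863;  -724533 − 325863 = -1050396
-2856 − 240 = -3096;  -18510 − 3096 = -21606;  -86494 − 21606 = -108100;  -325863 − 108100 = -433963;  -1050396 − 433963 = -1484359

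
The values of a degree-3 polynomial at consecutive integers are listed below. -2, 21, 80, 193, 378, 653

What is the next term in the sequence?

1036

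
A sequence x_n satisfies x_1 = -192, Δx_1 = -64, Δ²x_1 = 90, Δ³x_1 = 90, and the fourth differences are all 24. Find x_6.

1408

Build the table forward from the leading diagonal:
Fourth differences: 24  24  24  24  24  24
Third differences: 90  114  138  162  186  210
Second differences: 90  180  294  432  594  780
First differences: -64  26  206  500  932  1526
x: -192  -256  -230  -24  476  1408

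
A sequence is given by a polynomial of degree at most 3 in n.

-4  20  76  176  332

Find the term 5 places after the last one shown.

D1: 24  56  100  156
D2: 32  44  56
D3: 12  12
Third differences constant at 12.
56 + 12 = 68;  156 + 68 = 224;  332 + 224 = 556
68 + 12 = 80;  224 + 80 = 304;  556 + 304 = 860
80 + 12 = 92;  304 + 92 = 396;  860 + 396 = 1256
92 + 12 = 104;  396 + 104 = 500;  1256 + 500 = 1756
104 + 12 = 116;  500 + 116 = 616;  1756 + 616 = 2372

2372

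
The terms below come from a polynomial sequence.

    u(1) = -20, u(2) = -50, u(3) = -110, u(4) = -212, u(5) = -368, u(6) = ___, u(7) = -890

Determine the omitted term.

Using the first 5 terms:
Δ: -30  -60  -102  -156
Δ²: -30  -42  -54
Δ³: -12  -12
Constant third difference = -12.
Extend forward: -54 − 12 = -66;  -156 − 66 = -222;  -368 − 222 = -590

-590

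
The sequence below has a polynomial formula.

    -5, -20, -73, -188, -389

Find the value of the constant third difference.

-24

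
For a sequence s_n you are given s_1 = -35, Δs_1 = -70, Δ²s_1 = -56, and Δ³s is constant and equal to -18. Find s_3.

Build the table forward from the leading diagonal:
D3: -18  -18  -18
D2: -56  -74  -92
D1: -70  -126  -200
s: -35  -105  -231

-231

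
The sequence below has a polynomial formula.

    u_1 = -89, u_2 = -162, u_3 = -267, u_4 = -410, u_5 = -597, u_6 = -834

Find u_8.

-73, -105, -143, -187, -237
-32, -38, -44, -50
-6, -6, -6
Constant third difference = -6, so extend:
-50 − 6 = -56;  -237 − 56 = -293;  -834 − 293 = -1127
-56 − 6 = -62;  -293 − 62 = -355;  -1127 − 355 = -1482

-1482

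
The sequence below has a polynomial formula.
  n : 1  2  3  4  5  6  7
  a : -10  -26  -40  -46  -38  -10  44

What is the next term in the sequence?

First differences: -16, -14, -6, 8, 28, 54
Second differences: 2, 8, 14, 20, 26
Third differences: 6, 6, 6, 6
Constant third difference = 6, so extend:
26 + 6 = 32;  54 + 32 = 86;  44 + 86 = 130

130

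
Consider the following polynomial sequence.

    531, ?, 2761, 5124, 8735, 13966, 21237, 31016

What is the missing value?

1322

Using the last 6 terms:
Δ: 2363, 3611, 5231, 7271, 9779
Δ²: 1248, 1620, 2040, 2508
Δ³: 372, 420, 468
Δ⁴: 48, 48
Constant fourth difference = 48.
Extend backward: 372 − 48 = 324;  1248 − 324 = 924;  2363 − 924 = 1439;  2761 − 1439 = 1322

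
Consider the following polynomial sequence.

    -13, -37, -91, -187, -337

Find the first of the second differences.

First differences: -24, -54, -96, -150
Second differences: -30, -42, -54
Third differences: -12, -12

-30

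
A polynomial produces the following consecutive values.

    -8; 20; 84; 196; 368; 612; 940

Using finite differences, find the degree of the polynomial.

3

Δ: 28, 64, 112, 172, 244, 328
Δ²: 36, 48, 60, 72, 84
Δ³: 12, 12, 12, 12
The third differences are constant, so the polynomial has degree 3.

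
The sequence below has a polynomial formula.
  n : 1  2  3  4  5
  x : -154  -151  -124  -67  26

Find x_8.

D1: 3, 27, 57, 93
D2: 24, 30, 36
D3: 6, 6
Constant third difference = 6, so extend:
36 + 6 = 42;  93 + 42 = 135;  26 + 135 = 161
42 + 6 = 48;  135 + 48 = 183;  161 + 183 = 344
48 + 6 = 54;  183 + 54 = 237;  344 + 237 = 581

581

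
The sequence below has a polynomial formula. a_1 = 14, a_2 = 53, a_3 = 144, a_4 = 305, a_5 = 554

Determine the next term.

909

D1: 39 , 91 , 161 , 249
D2: 52 , 70 , 88
D3: 18 , 18
The third differences are constant (18).
88 + 18 = 106;  249 + 106 = 355;  554 + 355 = 909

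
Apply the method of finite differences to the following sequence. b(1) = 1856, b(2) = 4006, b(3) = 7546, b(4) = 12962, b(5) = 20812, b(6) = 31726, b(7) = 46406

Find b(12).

205906

First differences: 2150, 3540, 5416, 7850, 10914, 14680
Second differences: 1390, 1876, 2434, 3064, 3766
Third differences: 486, 558, 630, 702
Fourth differences: 72, 72, 72
Fourth differences constant at 72.
702 + 72 = 774;  3766 + 774 = 4540;  14680 + 4540 = 19220;  46406 + 19220 = 65626
774 + 72 = 846;  4540 + 846 = 5386;  19220 + 5386 = 24606;  65626 + 24606 = 90232
846 + 72 = 918;  5386 + 918 = 6304;  24606 + 6304 = 30910;  90232 + 30910 = 121142
918 + 72 = 990;  6304 + 990 = 7294;  30910 + 7294 = 38204;  121142 + 38204 = 159346
990 + 72 = 1062;  7294 + 1062 = 8356;  38204 + 8356 = 46560;  159346 + 46560 = 205906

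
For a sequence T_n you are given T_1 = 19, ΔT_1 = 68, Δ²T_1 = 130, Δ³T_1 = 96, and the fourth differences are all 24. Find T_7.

Build the table forward from the leading diagonal:
Δ⁴: 24  24  24  24  24  24  24
Δ³: 96  120  144  168  192  216  240
Δ²: 130  226  346  490  658  850  1066
Δ: 68  198  424  770  1260  1918  2768
T: 19  87  285  709  1479  2739  4657

4657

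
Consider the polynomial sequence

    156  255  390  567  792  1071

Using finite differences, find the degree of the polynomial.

3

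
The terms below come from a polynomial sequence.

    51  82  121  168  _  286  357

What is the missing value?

Using the first 4 terms:
Δ: 31  39  47
Δ²: 8  8
Constant second difference = 8.
Extend forward: 47 + 8 = 55;  168 + 55 = 223

223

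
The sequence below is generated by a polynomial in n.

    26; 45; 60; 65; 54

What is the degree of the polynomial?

3

19, 15, 5, -11
-4, -10, -16
-6, -6
The third differences are constant, so the polynomial has degree 3.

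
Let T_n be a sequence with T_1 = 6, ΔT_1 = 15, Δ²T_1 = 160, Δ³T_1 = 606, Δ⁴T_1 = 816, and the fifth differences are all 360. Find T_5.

4266

Build the table forward from the leading diagonal:
D5: 360  360  360  360  360
D4: 816  1176  1536  1896  2256
D3: 606  1422  2598  4134  6030
D2: 160  766  2188  4786  8920
D1: 15  175  941  3129  7915
T: 6  21  196  1137  4266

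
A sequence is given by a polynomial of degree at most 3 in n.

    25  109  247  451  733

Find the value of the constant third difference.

12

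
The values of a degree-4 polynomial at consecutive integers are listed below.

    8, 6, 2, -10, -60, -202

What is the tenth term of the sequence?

-3610

Δ: -2  -4  -12  -50  -142
Δ²: -2  -8  -38  -92
Δ³: -6  -30  -54
Δ⁴: -24  -24
Constant fourth difference = -24, so extend:
-54 − 24 = -78;  -92 − 78 = -170;  -142 − 170 = -312;  -202 − 312 = -514
-78 − 24 = -102;  -170 − 102 = -272;  -312 − 272 = -584;  -514 − 584 = -1098
-102 − 24 = -126;  -272 − 126 = -398;  -584 − 398 = -982;  -1098 − 982 = -2080
-126 − 24 = -150;  -398 − 150 = -548;  -982 − 548 = -1530;  -2080 − 1530 = -3610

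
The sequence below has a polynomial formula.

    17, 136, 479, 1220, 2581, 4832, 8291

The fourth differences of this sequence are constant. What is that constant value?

D1: 119, 343, 741, 1361, 2251, 3459
D2: 224, 398, 620, 890, 1208
D3: 174, 222, 270, 318
D4: 48, 48, 48

48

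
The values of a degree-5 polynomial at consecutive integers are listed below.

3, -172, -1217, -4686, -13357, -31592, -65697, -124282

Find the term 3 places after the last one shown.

-575137

-175 , -1045 , -3469 , -8671 , -18235 , -34105 , -58585
-870 , -2424 , -5202 , -9564 , -15870 , -24480
-1554 , -2778 , -4362 , -6306 , -8610
-1224 , -1584 , -1944 , -2304
-360 , -360 , -360
Constant fifth difference = -360, so extend:
-2304 − 360 = -2664;  -8610 − 2664 = -11274;  -24480 − 11274 = -35754;  -58585 − 35754 = -94339;  -124282 − 94339 = -218621
-2664 − 360 = -3024;  -11274 − 3024 = -14298;  -35754 − 14298 = -50052;  -94339 − 50052 = -144391;  -218621 − 144391 = -363012
-3024 − 360 = -3384;  -14298 − 3384 = -17682;  -50052 − 17682 = -67734;  -144391 − 67734 = -212125;  -363012 − 212125 = -575137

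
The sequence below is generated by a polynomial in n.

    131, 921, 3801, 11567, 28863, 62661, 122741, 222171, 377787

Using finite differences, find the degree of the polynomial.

D1: 790, 2880, 7766, 17296, 33798, 60080, 99430, 155616
D2: 2090, 4886, 9530, 16502, 26282, 39350, 56186
D3: 2796, 4644, 6972, 9780, 13068, 16836
D4: 1848, 2328, 2808, 3288, 3768
D5: 480, 480, 480, 480
The fifth differences are constant, so the polynomial has degree 5.

5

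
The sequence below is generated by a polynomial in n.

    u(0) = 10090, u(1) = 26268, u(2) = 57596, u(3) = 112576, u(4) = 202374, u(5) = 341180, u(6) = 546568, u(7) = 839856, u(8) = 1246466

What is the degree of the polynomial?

16178, 31328, 54980, 89798, 138806, 205388, 293288, 406610
15150, 23652, 34818, 49008, 66582, 87900, 113322
8502, 11166, 14190, 17574, 21318, 25422
2664, 3024, 3384, 3744, 4104
360, 360, 360, 360
The fifth differences are constant, so the polynomial has degree 5.

5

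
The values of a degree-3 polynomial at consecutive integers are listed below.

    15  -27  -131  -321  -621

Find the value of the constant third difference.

-24

Δ: -42, -104, -190, -300
Δ²: -62, -86, -110
Δ³: -24, -24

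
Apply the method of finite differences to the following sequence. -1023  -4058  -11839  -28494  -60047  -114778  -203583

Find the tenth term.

D1: -3035  -7781  -16655  -31553  -54731  -88805
D2: -4746  -8874  -14898  -23178  -34074
D3: -4128  -6024  -8280  -10896
D4: -1896  -2256  -2616
D5: -360  -360
The fifth differences are constant (-360).
-2616 − 360 = -2976;  -10896 − 2976 = -13872;  -34074 − 13872 = -47946;  -88805 − 47946 = -136751;  -203583 − 136751 = -340334
-2976 − 360 = -3336;  -13872 − 3336 = -17208;  -47946 − 17208 = -65154;  -136751 − 65154 = -201905;  -340334 − 201905 = -542239
-3336 − 360 = -3696;  -17208 − 3696 = -20904;  -65154 − 20904 = -86058;  -201905 − 86058 = -287963;  -542239 − 287963 = -830202

-830202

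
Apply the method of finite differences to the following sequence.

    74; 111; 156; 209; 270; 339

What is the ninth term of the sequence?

594

Δ: 37, 45, 53, 61, 69
Δ²: 8, 8, 8, 8
The second differences are constant (8).
69 + 8 = 77;  339 + 77 = 416
77 + 8 = 85;  416 + 85 = 501
85 + 8 = 93;  501 + 93 = 594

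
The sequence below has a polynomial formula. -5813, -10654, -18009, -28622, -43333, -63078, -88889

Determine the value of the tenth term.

-214478

Δ: -4841, -7355, -10613, -14711, -19745, -25811
Δ²: -2514, -3258, -4098, -5034, -6066
Δ³: -744, -840, -936, -1032
Δ⁴: -96, -96, -96
Constant fourth difference = -96, so extend:
-1032 − 96 = -1128;  -6066 − 1128 = -7194;  -25811 − 7194 = -33005;  -88889 − 33005 = -121894
-1128 − 96 = -1224;  -7194 − 1224 = -8418;  -33005 − 8418 = -41423;  -121894 − 41423 = -163317
-1224 − 96 = -1320;  -8418 − 1320 = -9738;  -41423 − 9738 = -51161;  -163317 − 51161 = -214478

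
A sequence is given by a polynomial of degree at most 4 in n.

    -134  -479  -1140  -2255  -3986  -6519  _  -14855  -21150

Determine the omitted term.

Using the first 6 terms:
D1: -345, -661, -1115, -1731, -2533
D2: -316, -454, -616, -802
D3: -138, -162, -186
D4: -24, -24
Constant fourth difference = -24.
Extend forward: -186 − 24 = -210;  -802 − 210 = -1012;  -2533 − 1012 = -3545;  -6519 − 3545 = -10064

-10064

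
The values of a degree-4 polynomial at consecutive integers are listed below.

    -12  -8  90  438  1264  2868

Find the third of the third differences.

First differences: 4, 98, 348, 826, 1604
Second differences: 94, 250, 478, 778
Third differences: 156, 228, 300
Fourth differences: 72, 72

300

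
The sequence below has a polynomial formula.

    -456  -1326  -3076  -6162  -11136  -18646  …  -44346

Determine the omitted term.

Using the first 6 terms:
First differences: -870  -1750  -3086  -4974  -7510
Second differences: -880  -1336  -1888  -2536
Third differences: -456  -552  -648
Fourth differences: -96  -96
Constant fourth difference = -96.
Extend forward: -648 − 96 = -744;  -2536 − 744 = -3280;  -7510 − 3280 = -10790;  -18646 − 10790 = -29436

-29436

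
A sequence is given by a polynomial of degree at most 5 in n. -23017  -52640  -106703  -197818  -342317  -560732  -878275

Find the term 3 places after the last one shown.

First differences: -29623  -54063  -91115  -144499  -218415  -317543
Second differences: -24440  -37052  -53384  -73916  -99128
Third differences: -12612  -16332  -20532  -25212
Fourth differences: -3720  -4200  -4680
Fifth differences: -480  -480
Fifth differences constant at -480.
-4680 − 480 = -5160;  -25212 − 5160 = -30372;  -99128 − 30372 = -129500;  -317543 − 129500 = -447043;  -878275 − 447043 = -1325318
-5160 − 480 = -5640;  -30372 − 5640 = -36012;  -129500 − 36012 = -165512;  -447043 − 165512 = -612555;  -1325318 − 612555 = -1937873
-5640 − 480 = -6120;  -36012 − 6120 = -42132;  -165512 − 42132 = -207644;  -612555 − 207644 = -820199;  -1937873 − 820199 = -2758072

-2758072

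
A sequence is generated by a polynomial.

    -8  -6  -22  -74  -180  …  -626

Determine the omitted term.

-358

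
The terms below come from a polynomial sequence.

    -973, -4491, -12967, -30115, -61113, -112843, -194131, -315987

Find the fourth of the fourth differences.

First differences: -3518, -8476, -17148, -30998, -51730, -81288, -121856
Second differences: -4958, -8672, -13850, -20732, -29558, -40568
Third differences: -3714, -5178, -6882, -8826, -11010
Fourth differences: -1464, -1704, -1944, -2184
Fifth differences: -240, -240, -240

-2184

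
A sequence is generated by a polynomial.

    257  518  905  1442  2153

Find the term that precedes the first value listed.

98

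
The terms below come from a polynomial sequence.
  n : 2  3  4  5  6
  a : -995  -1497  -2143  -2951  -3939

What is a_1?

-619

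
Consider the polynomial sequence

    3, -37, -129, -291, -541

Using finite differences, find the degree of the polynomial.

Δ: -40, -92, -162, -250
Δ²: -52, -70, -88
Δ³: -18, -18
The third differences are constant, so the polynomial has degree 3.

3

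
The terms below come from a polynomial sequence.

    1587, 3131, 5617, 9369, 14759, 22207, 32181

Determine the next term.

45197

Δ: 1544, 2486, 3752, 5390, 7448, 9974
Δ²: 942, 1266, 1638, 2058, 2526
Δ³: 324, 372, 420, 468
Δ⁴: 48, 48, 48
The fourth differences are constant (48).
468 + 48 = 516;  2526 + 516 = 3042;  9974 + 3042 = 13016;  32181 + 13016 = 45197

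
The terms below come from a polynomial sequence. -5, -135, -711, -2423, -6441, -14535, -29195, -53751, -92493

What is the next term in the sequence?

-130, -576, -1712, -4018, -8094, -14660, -24556, -38742
-446, -1136, -2306, -4076, -6566, -9896, -14186
-690, -1170, -1770, -2490, -3330, -4290
-480, -600, -720, -840, -960
-120, -120, -120, -120
The fifth differences are constant (-120).
-960 − 120 = -1080;  -4290 − 1080 = -5370;  -14186 − 5370 = -19556;  -38742 − 19556 = -58298;  -92493 − 58298 = -150791

-150791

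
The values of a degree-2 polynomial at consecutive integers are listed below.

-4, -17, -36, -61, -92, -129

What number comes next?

-172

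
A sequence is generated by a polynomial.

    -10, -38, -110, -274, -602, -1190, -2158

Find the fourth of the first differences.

Δ: -28, -72, -164, -328, -588, -968
Δ²: -44, -92, -164, -260, -380
Δ³: -48, -72, -96, -120
Δ⁴: -24, -24, -24

-328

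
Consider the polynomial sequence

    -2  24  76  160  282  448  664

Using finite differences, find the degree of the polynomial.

3

First differences: 26, 52, 84, 122, 166, 216
Second differences: 26, 32, 38, 44, 50
Third differences: 6, 6, 6, 6
The third differences are constant, so the polynomial has degree 3.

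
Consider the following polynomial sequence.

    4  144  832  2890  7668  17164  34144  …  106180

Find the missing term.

62262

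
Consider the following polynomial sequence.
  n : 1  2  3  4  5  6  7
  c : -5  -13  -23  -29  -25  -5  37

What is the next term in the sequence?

107

First differences: -8, -10, -6, 4, 20, 42
Second differences: -2, 4, 10, 16, 22
Third differences: 6, 6, 6, 6
The third differences are constant (6).
22 + 6 = 28;  42 + 28 = 70;  37 + 70 = 107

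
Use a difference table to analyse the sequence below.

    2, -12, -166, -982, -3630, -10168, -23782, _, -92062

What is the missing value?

Using the first 7 terms:
D1: -14, -154, -816, -2648, -6538, -13614
D2: -140, -662, -1832, -3890, -7076
D3: -522, -1170, -2058, -3186
D4: -648, -888, -1128
D5: -240, -240
Constant fifth difference = -240.
Extend forward: -1128 − 240 = -1368;  -3186 − 1368 = -4554;  -7076 − 4554 = -11630;  -13614 − 11630 = -25244;  -23782 − 25244 = -49026

-49026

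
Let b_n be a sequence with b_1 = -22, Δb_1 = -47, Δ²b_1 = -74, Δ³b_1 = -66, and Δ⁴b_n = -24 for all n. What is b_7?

Build the table forward from the leading diagonal:
Fourth differences: -24, -24, -24, -24, -24, -24, -24
Third differences: -66, -90, -114, -138, -162, -186, -210
Second differences: -74, -140, -230, -344, -482, -644, -830
First differences: -47, -121, -261, -491, -835, -1317, -1961
b: -22, -69, -190, -451, -942, -1777, -3094

-3094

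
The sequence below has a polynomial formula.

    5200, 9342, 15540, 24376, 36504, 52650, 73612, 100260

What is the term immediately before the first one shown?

2604

D1: 4142, 6198, 8836, 12128, 16146, 20962, 26648
D2: 2056, 2638, 3292, 4018, 4816, 5686
D3: 582, 654, 726, 798, 870
D4: 72, 72, 72, 72
The fourth differences are constant at 72.
Work back: 582 − 72 = 510;  2056 − 510 = 1546;  4142 − 1546 = 2596;  5200 − 2596 = 2604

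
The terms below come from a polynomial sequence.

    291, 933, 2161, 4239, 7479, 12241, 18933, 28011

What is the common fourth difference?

48

First differences: 642, 1228, 2078, 3240, 4762, 6692, 9078
Second differences: 586, 850, 1162, 1522, 1930, 2386
Third differences: 264, 312, 360, 408, 456
Fourth differences: 48, 48, 48, 48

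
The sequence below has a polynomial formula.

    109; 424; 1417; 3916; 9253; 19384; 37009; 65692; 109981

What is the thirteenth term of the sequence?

575317

D1: 315  993  2499  5337  10131  17625  28683  44289
D2: 678  1506  2838  4794  7494  11058  15606
D3: 828  1332  1956  2700  3564  4548
D4: 504  624  744  864  984
D5: 120  120  120  120
Constant fifth difference = 120, so extend:
984 + 120 = 1104;  4548 + 1104 = 5652;  15606 + 5652 = 21258;  44289 + 21258 = 65547;  109981 + 65547 = 175528
1104 + 120 = 1224;  5652 + 1224 = 6876;  21258 + 6876 = 28134;  65547 + 28134 = 93681;  175528 + 93681 = 269209
1224 + 120 = 1344;  6876 + 1344 = 8220;  28134 + 8220 = 36354;  93681 + 36354 = 130035;  269209 + 130035 = 399244
1344 + 120 = 1464;  8220 + 1464 = 9684;  36354 + 9684 = 46038;  130035 + 46038 = 176073;  399244 + 176073 = 575317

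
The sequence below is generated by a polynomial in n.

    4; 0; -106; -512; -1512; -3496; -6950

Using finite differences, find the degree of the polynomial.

D1: -4, -106, -406, -1000, -1984, -3454
D2: -102, -300, -594, -984, -1470
D3: -198, -294, -390, -486
D4: -96, -96, -96
The fourth differences are constant, so the polynomial has degree 4.

4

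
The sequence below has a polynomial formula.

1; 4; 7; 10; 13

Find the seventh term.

D1: 3, 3, 3, 3
First differences constant at 3.
13 + 3 = 16
16 + 3 = 19

19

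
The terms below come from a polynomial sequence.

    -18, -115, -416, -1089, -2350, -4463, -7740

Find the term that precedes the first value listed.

-5

First differences: -97, -301, -673, -1261, -2113, -3277
Second differences: -204, -372, -588, -852, -1164
Third differences: -168, -216, -264, -312
Fourth differences: -48, -48, -48
The fourth differences are constant at -48.
Work back: -168 + 48 = -120;  -204 + 120 = -84;  -97 + 84 = -13;  -18 + 13 = -5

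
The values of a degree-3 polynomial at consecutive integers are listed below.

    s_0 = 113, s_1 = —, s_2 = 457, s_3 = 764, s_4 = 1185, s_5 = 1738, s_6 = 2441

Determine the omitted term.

246

Using the last 5 terms:
D1: 307, 421, 553, 703
D2: 114, 132, 150
D3: 18, 18
Constant third difference = 18.
Extend backward: 114 − 18 = 96;  307 − 96 = 211;  457 − 211 = 246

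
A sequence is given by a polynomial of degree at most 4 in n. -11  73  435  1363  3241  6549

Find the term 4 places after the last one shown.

47041

D1: 84, 362, 928, 1878, 3308
D2: 278, 566, 950, 1430
D3: 288, 384, 480
D4: 96, 96
Constant fourth difference = 96, so extend:
480 + 96 = 576;  1430 + 576 = 2006;  3308 + 2006 = 5314;  6549 + 5314 = 11863
576 + 96 = 672;  2006 + 672 = 2678;  5314 + 2678 = 7992;  11863 + 7992 = 19855
672 + 96 = 768;  2678 + 768 = 3446;  7992 + 3446 = 11438;  19855 + 11438 = 31293
768 + 96 = 864;  3446 + 864 = 4310;  11438 + 4310 = 15748;  31293 + 15748 = 47041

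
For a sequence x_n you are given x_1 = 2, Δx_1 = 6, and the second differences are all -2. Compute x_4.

Build the table forward from the leading diagonal:
D2: -2, -2, -2, -2
D1: 6, 4, 2, 0
x: 2, 8, 12, 14

14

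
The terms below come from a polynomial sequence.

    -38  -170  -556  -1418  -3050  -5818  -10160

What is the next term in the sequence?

-132  -386  -862  -1632  -2768  -4342
-254  -476  -770  -1136  -1574
-222  -294  -366  -438
-72  -72  -72
The fourth differences are constant (-72).
-438 − 72 = -510;  -1574 − 510 = -2084;  -4342 − 2084 = -6426;  -10160 − 6426 = -16586

-16586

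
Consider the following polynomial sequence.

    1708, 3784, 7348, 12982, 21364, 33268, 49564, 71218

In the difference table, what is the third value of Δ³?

D1: 2076, 3564, 5634, 8382, 11904, 16296, 21654
D2: 1488, 2070, 2748, 3522, 4392, 5358
D3: 582, 678, 774, 870, 966
D4: 96, 96, 96, 96

774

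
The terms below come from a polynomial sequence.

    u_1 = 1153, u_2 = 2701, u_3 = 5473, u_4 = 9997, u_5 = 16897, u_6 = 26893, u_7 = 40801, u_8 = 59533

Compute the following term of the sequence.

84097

D1: 1548, 2772, 4524, 6900, 9996, 13908, 18732
D2: 1224, 1752, 2376, 3096, 3912, 4824
D3: 528, 624, 720, 816, 912
D4: 96, 96, 96, 96
Constant fourth difference = 96, so extend:
912 + 96 = 1008;  4824 + 1008 = 5832;  18732 + 5832 = 24564;  59533 + 24564 = 84097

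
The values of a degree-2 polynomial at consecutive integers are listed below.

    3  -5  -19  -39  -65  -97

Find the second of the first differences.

Δ: -8, -14, -20, -26, -32
Δ²: -6, -6, -6, -6

-14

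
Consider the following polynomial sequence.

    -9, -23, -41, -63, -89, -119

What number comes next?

First differences: -14, -18, -22, -26, -30
Second differences: -4, -4, -4, -4
The second differences are constant (-4).
-30 − 4 = -34;  -119 − 34 = -153

-153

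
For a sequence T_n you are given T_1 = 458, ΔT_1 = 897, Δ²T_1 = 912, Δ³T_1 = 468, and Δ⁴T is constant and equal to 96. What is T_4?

6353

Build the table forward from the leading diagonal:
Fourth differences: 96, 96, 96, 96
Third differences: 468, 564, 660, 756
Second differences: 912, 1380, 1944, 2604
First differences: 897, 1809, 3189, 5133
T: 458, 1355, 3164, 6353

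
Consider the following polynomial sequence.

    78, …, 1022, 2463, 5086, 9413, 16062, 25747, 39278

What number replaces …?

Using the last 7 terms:
First differences: 1441  2623  4327  6649  9685  13531
Second differences: 1182  1704  2322  3036  3846
Third differences: 522  618  714  810
Fourth differences: 96  96  96
Constant fourth difference = 96.
Extend backward: 522 − 96 = 426;  1182 − 426 = 756;  1441 − 756 = 685;  1022 − 685 = 337

337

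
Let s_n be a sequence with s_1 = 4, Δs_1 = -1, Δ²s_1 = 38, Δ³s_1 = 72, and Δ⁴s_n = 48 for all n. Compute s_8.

4995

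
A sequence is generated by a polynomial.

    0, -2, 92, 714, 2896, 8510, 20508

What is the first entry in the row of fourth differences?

600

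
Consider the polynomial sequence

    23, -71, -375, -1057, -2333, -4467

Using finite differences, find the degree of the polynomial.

4

Δ: -94, -304, -682, -1276, -2134
Δ²: -210, -378, -594, -858
Δ³: -168, -216, -264
Δ⁴: -48, -48
The fourth differences are constant, so the polynomial has degree 4.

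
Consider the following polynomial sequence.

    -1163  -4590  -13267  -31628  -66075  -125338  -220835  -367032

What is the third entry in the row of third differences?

-8730

D1: -3427, -8677, -18361, -34447, -59263, -95497, -146197
D2: -5250, -9684, -16086, -24816, -36234, -50700
D3: -4434, -6402, -8730, -11418, -14466
D4: -1968, -2328, -2688, -3048
D5: -360, -360, -360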